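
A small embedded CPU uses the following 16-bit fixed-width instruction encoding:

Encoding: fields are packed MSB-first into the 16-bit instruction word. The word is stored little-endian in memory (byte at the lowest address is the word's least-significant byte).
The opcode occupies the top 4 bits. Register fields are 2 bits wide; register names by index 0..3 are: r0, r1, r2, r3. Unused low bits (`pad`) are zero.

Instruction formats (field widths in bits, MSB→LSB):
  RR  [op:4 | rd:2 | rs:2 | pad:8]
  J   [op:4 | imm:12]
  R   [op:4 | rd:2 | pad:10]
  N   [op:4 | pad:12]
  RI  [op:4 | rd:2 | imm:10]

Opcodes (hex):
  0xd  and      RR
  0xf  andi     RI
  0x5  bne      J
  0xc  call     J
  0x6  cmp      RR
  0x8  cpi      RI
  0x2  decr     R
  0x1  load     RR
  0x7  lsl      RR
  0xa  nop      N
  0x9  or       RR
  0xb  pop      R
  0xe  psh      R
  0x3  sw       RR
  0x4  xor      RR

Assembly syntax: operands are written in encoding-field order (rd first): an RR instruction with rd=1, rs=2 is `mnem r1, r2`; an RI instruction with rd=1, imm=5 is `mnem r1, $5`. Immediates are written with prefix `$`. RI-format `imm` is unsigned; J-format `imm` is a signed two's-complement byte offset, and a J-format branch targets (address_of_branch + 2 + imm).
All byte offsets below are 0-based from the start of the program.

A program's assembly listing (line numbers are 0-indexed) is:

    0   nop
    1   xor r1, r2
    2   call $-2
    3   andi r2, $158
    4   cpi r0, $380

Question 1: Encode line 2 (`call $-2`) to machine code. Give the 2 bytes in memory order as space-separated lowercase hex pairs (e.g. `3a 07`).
fe cf

2. call fields op=0xc:4|imm=-2:12 → word cffeh → fe cf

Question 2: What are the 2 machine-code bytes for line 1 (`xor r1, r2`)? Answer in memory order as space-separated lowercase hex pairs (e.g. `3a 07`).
L1: xor op=0x4:4|rd=1:2|rs=2:2|pad=0:8 ⇒ 0x4600 ⇒ little 00 46

00 46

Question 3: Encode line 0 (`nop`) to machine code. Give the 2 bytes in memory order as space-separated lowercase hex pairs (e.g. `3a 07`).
L0: nop op=0xa:4|pad=0:12 ⇒ 0xa000 ⇒ little 00 a0

00 a0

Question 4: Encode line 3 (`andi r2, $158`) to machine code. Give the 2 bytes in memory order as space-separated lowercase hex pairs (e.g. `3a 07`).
3. andi fields op=0xf:4|rd=2:2|imm=158:10 → word f89eh → 9e f8

9e f8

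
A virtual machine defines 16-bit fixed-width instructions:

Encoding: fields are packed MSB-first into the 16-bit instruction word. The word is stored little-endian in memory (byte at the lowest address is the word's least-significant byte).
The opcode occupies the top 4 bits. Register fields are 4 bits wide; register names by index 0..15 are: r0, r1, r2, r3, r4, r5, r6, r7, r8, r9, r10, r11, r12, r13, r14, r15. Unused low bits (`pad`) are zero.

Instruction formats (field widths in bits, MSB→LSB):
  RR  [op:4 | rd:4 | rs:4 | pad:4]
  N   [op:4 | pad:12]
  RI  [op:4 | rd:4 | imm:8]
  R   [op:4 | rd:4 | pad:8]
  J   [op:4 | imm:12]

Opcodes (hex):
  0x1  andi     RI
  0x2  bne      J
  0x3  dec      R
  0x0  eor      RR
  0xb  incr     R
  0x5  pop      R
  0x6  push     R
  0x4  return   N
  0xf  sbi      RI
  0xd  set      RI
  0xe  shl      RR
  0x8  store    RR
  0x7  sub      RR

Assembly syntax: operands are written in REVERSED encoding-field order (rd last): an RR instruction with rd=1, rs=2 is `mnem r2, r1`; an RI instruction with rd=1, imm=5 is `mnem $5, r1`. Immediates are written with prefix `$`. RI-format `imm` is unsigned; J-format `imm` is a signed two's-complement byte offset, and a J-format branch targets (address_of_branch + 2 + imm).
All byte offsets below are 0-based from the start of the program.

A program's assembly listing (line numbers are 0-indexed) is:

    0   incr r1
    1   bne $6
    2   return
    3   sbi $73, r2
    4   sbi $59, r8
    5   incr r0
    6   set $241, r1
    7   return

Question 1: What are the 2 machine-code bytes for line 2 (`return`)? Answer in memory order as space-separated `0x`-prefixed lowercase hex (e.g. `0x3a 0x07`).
0x00 0x40

line 2 (return): pack op=0x4:4|pad=0:12 = 0x4000; little→ 00 40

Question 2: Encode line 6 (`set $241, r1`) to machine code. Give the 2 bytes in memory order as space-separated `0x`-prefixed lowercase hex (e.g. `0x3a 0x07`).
line 6 (set): pack op=0xd:4|rd=1:4|imm=241:8 = 0xd1f1; little→ f1 d1

0xf1 0xd1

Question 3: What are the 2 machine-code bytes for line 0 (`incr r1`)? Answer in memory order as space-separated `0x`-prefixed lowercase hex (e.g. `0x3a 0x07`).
line 0 (incr): pack op=0xb:4|rd=1:4|pad=0:8 = 0xb100; little→ 00 b1

0x00 0xb1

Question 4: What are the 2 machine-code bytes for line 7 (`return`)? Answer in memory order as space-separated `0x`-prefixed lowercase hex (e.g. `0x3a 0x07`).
0x00 0x40

7. return fields op=0x4:4|pad=0:12 → word 4000h → 00 40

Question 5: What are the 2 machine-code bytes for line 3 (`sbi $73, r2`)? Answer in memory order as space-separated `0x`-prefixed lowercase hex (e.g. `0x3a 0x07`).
0x49 0xf2

line 3 (sbi): pack op=0xf:4|rd=2:4|imm=73:8 = 0xf249; little→ 49 f2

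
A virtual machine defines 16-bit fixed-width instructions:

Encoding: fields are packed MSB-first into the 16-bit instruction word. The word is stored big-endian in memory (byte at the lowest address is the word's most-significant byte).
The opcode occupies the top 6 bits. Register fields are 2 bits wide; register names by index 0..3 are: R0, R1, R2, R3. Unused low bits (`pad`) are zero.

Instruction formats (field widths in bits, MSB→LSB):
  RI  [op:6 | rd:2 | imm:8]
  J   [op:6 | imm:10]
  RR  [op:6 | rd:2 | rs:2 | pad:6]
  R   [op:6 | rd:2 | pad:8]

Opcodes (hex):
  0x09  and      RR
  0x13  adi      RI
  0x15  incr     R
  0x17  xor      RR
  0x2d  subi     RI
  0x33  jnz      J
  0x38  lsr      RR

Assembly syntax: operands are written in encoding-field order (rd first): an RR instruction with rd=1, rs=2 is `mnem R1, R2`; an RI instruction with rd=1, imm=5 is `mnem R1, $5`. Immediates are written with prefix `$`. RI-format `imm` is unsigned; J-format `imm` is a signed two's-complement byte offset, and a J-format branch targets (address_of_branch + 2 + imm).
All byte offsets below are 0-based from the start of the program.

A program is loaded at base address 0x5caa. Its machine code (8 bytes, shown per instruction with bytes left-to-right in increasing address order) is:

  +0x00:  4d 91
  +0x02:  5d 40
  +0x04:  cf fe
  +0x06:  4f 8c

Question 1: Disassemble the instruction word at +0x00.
adi R1, $145

[00] 4d 91 → 0x4d91
  opcode bits[15:10]=0x13: adi/RI
  rd@[9:8]=0x1 ⇒ R1
  imm@[7:0]=0x91 ⇒ $145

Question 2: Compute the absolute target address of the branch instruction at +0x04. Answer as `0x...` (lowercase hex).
off 0x04: read cf fe as big → 0xcffe
  opcode bits[15:10]=0x33: jnz/J
  imm: (w>>0)&0x3ff=0x3fe (s10→-2) → $-2
  target = base 0x5caa + off 0x04 + 2 + imm -2 = 0x5cae

0x5cae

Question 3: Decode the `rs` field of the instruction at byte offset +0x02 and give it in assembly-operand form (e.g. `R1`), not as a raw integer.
R1

+0x02: 5d 40 ⇒ word 0x5d40 (big)
  top 6b → 0x17 → xor [RR]
  [9:8] rd=1 = R1
  [7:6] rs=1 = R1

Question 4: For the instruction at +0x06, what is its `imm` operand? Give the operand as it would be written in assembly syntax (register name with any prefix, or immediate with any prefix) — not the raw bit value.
$140

[06] 4f 8c → 0x4f8c
  op=0x4f8c>>10=0x13 ⇒ adi (RI)
  rd@[9:8]=0x3 ⇒ R3
  imm@[7:0]=0x8c ⇒ $140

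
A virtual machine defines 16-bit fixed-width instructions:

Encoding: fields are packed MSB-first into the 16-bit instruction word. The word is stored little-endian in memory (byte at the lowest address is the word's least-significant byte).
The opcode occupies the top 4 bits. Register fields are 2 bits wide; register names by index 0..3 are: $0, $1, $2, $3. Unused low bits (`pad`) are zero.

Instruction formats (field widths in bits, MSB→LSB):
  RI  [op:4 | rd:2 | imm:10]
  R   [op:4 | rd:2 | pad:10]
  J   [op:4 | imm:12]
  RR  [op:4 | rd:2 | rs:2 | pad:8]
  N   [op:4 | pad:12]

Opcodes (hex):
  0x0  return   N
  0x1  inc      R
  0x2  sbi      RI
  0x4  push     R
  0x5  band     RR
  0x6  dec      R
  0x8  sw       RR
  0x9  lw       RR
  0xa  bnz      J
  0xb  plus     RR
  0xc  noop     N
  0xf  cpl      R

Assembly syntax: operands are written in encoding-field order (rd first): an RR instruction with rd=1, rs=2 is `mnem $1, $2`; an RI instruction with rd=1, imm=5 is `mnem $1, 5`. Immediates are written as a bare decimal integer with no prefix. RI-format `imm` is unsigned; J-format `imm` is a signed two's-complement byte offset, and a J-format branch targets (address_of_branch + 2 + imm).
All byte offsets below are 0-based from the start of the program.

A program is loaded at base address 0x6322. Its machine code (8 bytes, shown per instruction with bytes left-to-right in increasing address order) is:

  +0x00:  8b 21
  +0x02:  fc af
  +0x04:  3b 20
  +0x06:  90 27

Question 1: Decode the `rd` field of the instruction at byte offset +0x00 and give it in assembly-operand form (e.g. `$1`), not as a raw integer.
[00] 8b 21 → 0x218b
  op=0x218b>>12=0x2 ⇒ sbi (RI)
  rd: (w>>10)&0x3=0x0 → $0
  imm: (w>>0)&0x3ff=0x18b → 395

$0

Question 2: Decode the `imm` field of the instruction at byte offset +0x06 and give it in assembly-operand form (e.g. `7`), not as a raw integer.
@+06  little-endian(90 27) = 0x2790
  opcode bits[15:12]=0x2: sbi/RI
  [11:10] rd=1 = $1
  [9:0] imm=912 = 912

912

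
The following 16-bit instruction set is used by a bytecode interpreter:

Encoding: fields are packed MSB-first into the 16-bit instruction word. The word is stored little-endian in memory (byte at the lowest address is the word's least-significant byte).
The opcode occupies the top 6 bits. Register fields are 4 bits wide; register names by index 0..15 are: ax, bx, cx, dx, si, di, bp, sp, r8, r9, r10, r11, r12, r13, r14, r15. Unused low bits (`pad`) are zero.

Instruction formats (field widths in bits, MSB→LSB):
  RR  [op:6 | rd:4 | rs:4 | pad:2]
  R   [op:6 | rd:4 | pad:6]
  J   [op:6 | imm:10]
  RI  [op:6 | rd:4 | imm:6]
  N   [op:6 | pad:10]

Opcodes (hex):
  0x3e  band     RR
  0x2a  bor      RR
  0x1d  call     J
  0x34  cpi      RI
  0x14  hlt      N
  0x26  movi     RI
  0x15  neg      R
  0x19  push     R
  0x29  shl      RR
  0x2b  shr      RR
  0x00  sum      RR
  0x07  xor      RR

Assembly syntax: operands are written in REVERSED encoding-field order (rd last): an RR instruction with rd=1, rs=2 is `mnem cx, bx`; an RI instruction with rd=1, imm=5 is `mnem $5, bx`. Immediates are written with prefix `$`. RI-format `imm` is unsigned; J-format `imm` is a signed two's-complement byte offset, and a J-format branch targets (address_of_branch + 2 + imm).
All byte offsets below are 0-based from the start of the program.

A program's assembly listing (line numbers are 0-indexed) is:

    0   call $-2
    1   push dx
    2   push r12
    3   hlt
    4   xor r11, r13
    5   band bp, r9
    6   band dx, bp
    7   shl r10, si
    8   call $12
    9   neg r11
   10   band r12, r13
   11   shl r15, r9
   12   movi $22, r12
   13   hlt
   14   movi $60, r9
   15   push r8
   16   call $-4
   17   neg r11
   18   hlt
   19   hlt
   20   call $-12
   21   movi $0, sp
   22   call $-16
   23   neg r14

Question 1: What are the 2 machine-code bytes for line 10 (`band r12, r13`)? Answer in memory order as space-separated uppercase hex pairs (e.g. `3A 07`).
L10: band op=0x3e:6|rd=13:4|rs=12:4|pad=0:2 ⇒ 0xfb70 ⇒ little 70 fb

70 FB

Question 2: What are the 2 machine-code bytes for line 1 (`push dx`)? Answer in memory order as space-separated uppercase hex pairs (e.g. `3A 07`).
1. push fields op=0x19:6|rd=3:4|pad=0:6 → word 64c0h → c0 64

C0 64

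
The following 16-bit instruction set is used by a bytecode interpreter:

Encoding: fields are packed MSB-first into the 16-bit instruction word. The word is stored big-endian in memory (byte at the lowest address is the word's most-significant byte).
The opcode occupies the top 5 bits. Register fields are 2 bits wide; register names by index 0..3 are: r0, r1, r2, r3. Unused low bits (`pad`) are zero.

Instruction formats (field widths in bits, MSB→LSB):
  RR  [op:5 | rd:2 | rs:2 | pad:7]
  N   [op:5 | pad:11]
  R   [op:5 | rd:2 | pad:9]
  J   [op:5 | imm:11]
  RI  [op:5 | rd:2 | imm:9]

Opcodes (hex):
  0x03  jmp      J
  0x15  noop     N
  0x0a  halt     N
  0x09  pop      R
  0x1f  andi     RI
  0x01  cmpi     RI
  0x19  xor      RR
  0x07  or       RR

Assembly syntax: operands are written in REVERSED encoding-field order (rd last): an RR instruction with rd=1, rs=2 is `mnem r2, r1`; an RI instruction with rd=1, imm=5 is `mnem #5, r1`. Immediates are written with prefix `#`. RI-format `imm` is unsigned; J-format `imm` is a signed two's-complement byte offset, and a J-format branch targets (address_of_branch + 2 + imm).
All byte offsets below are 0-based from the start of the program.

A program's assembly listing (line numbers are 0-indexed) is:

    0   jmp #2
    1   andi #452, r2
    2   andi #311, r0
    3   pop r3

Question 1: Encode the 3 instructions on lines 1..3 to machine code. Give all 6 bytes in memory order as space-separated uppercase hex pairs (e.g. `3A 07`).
FD C4 F9 37 4E 00

L1: andi op=0x1f:5|rd=2:2|imm=452:9 ⇒ 0xfdc4 ⇒ big fd c4
L2: andi op=0x1f:5|rd=0:2|imm=311:9 ⇒ 0xf937 ⇒ big f9 37
L3: pop op=0x9:5|rd=3:2|pad=0:9 ⇒ 0x4e00 ⇒ big 4e 00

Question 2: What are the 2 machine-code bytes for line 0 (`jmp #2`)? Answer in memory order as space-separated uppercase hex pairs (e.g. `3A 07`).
L0: jmp op=0x3:5|imm=2:11 ⇒ 0x1802 ⇒ big 18 02

18 02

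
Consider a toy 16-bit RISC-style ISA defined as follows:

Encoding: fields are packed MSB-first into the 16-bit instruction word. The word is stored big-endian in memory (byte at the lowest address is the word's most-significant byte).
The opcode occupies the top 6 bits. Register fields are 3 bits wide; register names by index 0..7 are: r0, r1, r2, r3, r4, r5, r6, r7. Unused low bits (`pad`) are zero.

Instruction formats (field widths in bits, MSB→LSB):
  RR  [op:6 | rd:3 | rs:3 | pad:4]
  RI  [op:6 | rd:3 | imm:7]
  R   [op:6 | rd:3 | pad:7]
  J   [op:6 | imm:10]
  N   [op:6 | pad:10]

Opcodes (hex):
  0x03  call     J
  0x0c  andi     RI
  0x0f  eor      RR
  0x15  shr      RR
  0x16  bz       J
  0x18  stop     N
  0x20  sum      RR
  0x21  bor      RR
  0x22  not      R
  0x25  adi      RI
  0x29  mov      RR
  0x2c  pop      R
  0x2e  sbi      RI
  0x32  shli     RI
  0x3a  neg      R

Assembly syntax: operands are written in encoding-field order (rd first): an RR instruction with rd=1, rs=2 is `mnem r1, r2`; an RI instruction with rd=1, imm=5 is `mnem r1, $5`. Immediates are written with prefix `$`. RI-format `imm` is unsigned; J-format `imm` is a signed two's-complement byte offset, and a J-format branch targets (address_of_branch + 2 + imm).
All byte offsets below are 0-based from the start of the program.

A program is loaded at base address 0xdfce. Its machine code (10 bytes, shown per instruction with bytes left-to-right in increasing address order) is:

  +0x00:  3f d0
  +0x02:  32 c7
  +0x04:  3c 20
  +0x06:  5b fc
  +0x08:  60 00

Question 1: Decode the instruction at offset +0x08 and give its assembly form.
stop

[08] 60 00 → 0x6000
  top 6b → 0x18 → stop [N]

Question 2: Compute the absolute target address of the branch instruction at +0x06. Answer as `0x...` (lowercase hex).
off 0x06: read 5b fc as big → 0x5bfc
  opcode bits[15:10]=0x16: bz/J
  [9:0] imm=1020 (s10→-4) = $-4
  target = base 0xdfce + off 0x06 + 2 + imm -4 = 0xdfd2

0xdfd2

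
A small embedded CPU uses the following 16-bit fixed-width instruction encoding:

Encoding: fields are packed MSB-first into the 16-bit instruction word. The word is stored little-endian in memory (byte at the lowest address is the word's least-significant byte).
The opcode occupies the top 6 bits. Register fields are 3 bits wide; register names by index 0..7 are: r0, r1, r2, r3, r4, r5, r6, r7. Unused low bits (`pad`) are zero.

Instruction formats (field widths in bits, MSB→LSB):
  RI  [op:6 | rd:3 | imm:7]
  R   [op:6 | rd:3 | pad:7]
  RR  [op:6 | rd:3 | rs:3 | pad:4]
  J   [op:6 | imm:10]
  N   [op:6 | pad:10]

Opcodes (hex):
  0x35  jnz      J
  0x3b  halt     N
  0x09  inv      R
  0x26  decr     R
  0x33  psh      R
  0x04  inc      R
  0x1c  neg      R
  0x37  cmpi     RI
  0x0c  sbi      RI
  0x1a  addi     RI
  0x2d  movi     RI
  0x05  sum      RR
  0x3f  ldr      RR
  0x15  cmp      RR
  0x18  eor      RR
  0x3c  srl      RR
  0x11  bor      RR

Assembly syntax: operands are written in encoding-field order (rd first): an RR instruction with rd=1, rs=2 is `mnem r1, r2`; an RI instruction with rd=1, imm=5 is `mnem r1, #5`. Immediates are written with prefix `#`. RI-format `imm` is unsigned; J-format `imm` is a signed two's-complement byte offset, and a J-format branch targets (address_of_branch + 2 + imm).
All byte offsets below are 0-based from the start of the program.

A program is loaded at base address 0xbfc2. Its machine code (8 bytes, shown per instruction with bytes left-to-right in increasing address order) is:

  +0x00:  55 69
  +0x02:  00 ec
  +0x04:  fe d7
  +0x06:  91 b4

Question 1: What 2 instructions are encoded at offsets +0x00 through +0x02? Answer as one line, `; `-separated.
off 0x00: read 55 69 as little → 0x6955
  op=0x6955>>10=0x1a ⇒ addi (RI)
  rd: (w>>7)&0x7=0x2 → r2
  imm: (w>>0)&0x7f=0x55 → #85
off 0x02: read 00 ec as little → 0xec00
  op=0xec00>>10=0x3b ⇒ halt (N)

addi r2, #85; halt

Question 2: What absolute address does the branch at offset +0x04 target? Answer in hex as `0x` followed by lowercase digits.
@+04  little-endian(fe d7) = 0xd7fe
  top 6b → 0x35 → jnz [J]
  imm: (w>>0)&0x3ff=0x3fe (s10→-2) → #-2
  target = base 0xbfc2 + off 0x04 + 2 + imm -2 = 0xbfc6

0xbfc6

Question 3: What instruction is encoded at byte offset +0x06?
off 0x06: read 91 b4 as little → 0xb491
  op=0xb491>>10=0x2d ⇒ movi (RI)
  rd@[9:7]=0x1 ⇒ r1
  imm@[6:0]=0x11 ⇒ #17

movi r1, #17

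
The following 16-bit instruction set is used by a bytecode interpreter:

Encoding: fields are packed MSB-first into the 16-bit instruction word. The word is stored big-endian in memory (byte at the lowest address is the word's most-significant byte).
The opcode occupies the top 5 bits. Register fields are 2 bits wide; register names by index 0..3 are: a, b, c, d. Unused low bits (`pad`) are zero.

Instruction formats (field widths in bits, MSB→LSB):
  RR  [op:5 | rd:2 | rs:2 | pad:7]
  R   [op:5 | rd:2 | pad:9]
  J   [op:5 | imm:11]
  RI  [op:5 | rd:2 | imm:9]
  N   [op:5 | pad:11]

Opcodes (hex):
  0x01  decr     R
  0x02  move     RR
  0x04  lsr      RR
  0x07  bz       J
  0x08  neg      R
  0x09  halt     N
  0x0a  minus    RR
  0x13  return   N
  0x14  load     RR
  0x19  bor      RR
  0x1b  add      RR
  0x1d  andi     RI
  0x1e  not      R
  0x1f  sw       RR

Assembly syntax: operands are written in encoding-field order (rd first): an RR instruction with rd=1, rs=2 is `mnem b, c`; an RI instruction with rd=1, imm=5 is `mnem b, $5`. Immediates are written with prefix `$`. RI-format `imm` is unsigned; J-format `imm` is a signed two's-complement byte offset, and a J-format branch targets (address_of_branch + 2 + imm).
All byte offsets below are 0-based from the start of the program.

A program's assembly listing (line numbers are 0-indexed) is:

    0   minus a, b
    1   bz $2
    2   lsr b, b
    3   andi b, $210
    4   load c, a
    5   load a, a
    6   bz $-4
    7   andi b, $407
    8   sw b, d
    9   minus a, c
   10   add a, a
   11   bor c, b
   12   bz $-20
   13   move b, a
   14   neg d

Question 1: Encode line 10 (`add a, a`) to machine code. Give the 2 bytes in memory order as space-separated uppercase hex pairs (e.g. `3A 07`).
10. add fields op=0x1b:5|rd=0:2|rs=0:2|pad=0:7 → word d800h → d8 00

D8 00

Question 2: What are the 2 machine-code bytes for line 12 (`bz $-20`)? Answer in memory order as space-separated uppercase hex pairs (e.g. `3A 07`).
L12: bz op=0x7:5|imm=-20:11 ⇒ 0x3fec ⇒ big 3f ec

3F EC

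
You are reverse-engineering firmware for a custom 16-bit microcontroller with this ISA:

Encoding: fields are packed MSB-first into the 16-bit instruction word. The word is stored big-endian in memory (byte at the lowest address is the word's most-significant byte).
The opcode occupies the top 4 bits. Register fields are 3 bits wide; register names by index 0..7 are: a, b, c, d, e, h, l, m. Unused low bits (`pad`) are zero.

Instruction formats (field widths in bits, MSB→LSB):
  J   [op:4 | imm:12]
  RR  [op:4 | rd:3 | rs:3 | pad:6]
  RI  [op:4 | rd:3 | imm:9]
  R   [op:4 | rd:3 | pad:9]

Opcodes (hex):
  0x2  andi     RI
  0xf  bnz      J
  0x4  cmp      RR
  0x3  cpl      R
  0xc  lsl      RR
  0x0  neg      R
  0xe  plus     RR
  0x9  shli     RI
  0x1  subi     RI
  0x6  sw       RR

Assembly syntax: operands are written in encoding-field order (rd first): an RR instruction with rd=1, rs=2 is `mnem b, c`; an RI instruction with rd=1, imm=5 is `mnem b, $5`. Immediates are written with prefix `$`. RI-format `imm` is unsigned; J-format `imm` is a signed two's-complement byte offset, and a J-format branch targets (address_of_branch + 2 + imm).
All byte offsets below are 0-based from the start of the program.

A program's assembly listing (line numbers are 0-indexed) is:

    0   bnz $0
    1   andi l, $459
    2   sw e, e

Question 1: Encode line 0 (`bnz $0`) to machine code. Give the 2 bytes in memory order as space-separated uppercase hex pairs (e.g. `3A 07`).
0. bnz fields op=0xf:4|imm=0:12 → word f000h → f0 00

F0 00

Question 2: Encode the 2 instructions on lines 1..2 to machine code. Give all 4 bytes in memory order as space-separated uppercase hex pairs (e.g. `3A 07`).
line 1 (andi): pack op=0x2:4|rd=6:3|imm=459:9 = 0x2dcb; big→ 2d cb
line 2 (sw): pack op=0x6:4|rd=4:3|rs=4:3|pad=0:6 = 0x6900; big→ 69 00

2D CB 69 00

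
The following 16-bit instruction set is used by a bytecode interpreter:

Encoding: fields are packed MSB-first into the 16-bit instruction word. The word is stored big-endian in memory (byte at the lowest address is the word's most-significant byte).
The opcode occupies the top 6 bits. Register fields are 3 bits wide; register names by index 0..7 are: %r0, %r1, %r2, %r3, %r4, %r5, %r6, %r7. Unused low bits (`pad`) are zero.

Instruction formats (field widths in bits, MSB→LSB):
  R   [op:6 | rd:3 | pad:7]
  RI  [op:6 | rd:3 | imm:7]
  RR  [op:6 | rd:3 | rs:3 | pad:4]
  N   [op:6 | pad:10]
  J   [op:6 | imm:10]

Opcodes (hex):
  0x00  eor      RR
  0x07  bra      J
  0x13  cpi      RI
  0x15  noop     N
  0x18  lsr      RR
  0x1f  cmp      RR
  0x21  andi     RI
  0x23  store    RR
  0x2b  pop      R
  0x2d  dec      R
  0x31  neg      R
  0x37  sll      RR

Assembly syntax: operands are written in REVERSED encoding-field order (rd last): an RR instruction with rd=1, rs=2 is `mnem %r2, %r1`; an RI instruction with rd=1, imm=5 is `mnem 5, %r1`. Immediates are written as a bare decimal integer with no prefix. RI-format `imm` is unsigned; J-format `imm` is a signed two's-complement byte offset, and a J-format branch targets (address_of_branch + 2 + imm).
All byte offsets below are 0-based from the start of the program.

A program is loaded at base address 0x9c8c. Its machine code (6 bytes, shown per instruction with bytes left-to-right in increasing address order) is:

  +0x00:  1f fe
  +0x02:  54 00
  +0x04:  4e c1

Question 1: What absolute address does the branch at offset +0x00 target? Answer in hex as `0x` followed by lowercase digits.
+0x00: 1f fe ⇒ word 0x1ffe (big)
  opcode bits[15:10]=0x7: bra/J
  [9:0] imm=1022 (s10→-2) = -2
  target = base 0x9c8c + off 0x00 + 2 + imm -2 = 0x9c8c

0x9c8c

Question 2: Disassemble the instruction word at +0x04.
cpi 65, %r5

@+04  big-endian(4e c1) = 0x4ec1
  top 6b → 0x13 → cpi [RI]
  [9:7] rd=5 = %r5
  [6:0] imm=65 = 65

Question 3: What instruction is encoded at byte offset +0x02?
+0x02: 54 00 ⇒ word 0x5400 (big)
  opcode bits[15:10]=0x15: noop/N

noop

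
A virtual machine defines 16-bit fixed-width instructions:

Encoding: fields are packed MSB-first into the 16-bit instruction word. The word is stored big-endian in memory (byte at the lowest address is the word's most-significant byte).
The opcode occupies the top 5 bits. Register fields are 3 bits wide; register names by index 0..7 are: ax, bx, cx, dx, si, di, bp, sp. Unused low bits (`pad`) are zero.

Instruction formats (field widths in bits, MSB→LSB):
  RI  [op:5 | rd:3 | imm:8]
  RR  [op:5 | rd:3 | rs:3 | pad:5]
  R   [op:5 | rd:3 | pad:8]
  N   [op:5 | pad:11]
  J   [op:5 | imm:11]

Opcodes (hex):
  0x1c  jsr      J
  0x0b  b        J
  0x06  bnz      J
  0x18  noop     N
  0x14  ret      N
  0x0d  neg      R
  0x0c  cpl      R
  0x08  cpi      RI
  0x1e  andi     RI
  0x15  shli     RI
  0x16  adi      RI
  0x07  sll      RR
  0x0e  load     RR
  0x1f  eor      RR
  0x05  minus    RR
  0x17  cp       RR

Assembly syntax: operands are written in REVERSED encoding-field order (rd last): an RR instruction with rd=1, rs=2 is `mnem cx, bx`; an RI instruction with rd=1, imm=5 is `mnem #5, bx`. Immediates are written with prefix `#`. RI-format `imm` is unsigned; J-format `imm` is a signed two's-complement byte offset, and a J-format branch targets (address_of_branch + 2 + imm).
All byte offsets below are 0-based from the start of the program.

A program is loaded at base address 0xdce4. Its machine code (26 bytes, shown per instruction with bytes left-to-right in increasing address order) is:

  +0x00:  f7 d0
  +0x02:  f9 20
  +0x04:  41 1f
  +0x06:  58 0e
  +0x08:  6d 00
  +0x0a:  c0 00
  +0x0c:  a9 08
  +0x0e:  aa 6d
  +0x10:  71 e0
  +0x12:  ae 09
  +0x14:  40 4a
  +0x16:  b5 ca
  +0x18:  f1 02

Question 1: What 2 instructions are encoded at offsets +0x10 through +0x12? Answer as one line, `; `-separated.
+0x10: 71 e0 ⇒ word 0x71e0 (big)
  opcode bits[15:11]=0xe: load/RR
  [10:8] rd=1 = bx
  [7:5] rs=7 = sp
+0x12: ae 09 ⇒ word 0xae09 (big)
  opcode bits[15:11]=0x15: shli/RI
  [10:8] rd=6 = bp
  [7:0] imm=9 = #9

load sp, bx; shli #9, bp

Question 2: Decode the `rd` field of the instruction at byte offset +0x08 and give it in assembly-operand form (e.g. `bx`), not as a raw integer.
@+08  big-endian(6d 00) = 0x6d00
  top 5b → 0xd → neg [R]
  rd@[10:8]=0x5 ⇒ di

di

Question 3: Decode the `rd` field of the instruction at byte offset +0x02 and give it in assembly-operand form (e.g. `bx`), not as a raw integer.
[02] f9 20 → 0xf920
  opcode bits[15:11]=0x1f: eor/RR
  rd: (w>>8)&0x7=0x1 → bx
  rs: (w>>5)&0x7=0x1 → bx

bx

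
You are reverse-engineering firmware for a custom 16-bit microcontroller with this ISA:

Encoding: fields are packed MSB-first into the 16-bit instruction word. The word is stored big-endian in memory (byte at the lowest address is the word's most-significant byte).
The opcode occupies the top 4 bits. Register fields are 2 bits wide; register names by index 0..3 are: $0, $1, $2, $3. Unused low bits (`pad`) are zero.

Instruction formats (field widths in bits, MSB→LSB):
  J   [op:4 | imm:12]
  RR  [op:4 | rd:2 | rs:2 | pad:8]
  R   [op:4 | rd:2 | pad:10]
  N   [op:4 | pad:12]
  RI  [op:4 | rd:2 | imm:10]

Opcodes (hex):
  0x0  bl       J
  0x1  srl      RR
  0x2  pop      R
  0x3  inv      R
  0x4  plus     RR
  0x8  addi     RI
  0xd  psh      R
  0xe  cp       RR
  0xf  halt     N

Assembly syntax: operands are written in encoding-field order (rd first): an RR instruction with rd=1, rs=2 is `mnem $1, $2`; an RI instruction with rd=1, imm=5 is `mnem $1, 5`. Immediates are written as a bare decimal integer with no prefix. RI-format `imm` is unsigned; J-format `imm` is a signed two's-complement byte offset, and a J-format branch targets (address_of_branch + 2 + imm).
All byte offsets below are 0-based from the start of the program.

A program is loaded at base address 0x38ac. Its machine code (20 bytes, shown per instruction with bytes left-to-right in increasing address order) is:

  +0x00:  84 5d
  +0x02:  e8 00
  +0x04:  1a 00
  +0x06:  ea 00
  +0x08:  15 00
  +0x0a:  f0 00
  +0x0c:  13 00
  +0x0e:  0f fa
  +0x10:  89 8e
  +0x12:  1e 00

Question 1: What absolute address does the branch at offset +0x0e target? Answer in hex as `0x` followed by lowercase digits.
0x38b6

off 0x0e: read 0f fa as big → 0x0ffa
  opcode bits[15:12]=0x0: bl/J
  imm@[11:0]=0xffa (s12→-6) ⇒ -6
  target = base 0x38ac + off 0x0e + 2 + imm -6 = 0x38b6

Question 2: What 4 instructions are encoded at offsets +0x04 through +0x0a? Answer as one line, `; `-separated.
off 0x04: read 1a 00 as big → 0x1a00
  top 4b → 0x1 → srl [RR]
  [11:10] rd=2 = $2
  [9:8] rs=2 = $2
off 0x06: read ea 00 as big → 0xea00
  top 4b → 0xe → cp [RR]
  [11:10] rd=2 = $2
  [9:8] rs=2 = $2
off 0x08: read 15 00 as big → 0x1500
  top 4b → 0x1 → srl [RR]
  [11:10] rd=1 = $1
  [9:8] rs=1 = $1
off 0x0a: read f0 00 as big → 0xf000
  top 4b → 0xf → halt [N]

srl $2, $2; cp $2, $2; srl $1, $1; halt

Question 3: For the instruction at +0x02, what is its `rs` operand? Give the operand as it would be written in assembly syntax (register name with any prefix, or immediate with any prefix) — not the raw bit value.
off 0x02: read e8 00 as big → 0xe800
  top 4b → 0xe → cp [RR]
  rd: (w>>10)&0x3=0x2 → $2
  rs: (w>>8)&0x3=0x0 → $0

$0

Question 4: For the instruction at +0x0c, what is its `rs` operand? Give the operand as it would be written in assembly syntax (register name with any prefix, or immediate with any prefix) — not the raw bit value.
[0c] 13 00 → 0x1300
  top 4b → 0x1 → srl [RR]
  rd@[11:10]=0x0 ⇒ $0
  rs@[9:8]=0x3 ⇒ $3

$3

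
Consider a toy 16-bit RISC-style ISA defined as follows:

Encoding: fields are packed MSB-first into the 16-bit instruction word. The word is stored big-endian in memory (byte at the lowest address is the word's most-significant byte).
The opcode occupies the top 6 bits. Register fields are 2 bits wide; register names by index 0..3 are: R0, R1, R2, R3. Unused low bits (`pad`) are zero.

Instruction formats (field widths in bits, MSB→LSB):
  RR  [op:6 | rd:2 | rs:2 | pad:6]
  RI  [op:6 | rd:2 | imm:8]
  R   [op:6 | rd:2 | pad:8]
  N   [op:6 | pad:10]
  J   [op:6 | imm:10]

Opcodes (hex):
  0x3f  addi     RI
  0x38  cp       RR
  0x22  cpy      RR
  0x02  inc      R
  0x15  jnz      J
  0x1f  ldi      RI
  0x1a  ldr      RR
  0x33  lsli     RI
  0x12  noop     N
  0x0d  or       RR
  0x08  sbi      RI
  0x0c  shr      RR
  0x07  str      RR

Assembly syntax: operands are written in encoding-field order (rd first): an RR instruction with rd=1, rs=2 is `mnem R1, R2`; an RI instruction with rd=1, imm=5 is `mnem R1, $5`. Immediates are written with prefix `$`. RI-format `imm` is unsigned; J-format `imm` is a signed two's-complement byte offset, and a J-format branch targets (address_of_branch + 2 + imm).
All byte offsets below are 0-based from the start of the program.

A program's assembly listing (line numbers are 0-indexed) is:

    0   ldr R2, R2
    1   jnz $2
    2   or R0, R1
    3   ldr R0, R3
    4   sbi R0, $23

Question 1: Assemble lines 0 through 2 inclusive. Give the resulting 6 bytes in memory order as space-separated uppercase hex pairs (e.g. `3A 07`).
6A 80 54 02 34 40

0. ldr fields op=0x1a:6|rd=2:2|rs=2:2|pad=0:6 → word 6a80h → 6a 80
1. jnz fields op=0x15:6|imm=2:10 → word 5402h → 54 02
2. or fields op=0xd:6|rd=0:2|rs=1:2|pad=0:6 → word 3440h → 34 40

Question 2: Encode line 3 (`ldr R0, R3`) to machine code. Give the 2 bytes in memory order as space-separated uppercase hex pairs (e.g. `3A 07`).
3. ldr fields op=0x1a:6|rd=0:2|rs=3:2|pad=0:6 → word 68c0h → 68 c0

68 C0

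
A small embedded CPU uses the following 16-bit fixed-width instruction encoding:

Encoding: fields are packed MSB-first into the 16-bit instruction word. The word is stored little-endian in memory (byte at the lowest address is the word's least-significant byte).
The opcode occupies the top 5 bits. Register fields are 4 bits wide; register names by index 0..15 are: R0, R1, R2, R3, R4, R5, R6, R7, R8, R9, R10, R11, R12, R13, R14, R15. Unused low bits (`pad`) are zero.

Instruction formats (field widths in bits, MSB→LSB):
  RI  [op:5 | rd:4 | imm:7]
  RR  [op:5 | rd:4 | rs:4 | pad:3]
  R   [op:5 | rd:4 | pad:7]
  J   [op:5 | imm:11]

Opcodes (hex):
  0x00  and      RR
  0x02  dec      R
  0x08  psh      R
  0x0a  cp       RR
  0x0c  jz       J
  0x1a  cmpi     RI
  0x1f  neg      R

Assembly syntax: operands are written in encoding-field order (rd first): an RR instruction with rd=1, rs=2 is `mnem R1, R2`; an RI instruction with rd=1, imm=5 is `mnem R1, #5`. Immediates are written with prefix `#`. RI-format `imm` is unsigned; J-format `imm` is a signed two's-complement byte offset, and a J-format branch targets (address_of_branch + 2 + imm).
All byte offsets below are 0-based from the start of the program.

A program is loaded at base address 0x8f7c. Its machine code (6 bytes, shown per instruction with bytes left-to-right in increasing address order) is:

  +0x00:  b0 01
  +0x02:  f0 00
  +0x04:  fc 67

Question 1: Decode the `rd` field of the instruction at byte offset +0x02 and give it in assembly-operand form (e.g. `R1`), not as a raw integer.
R1

@+02  little-endian(f0 00) = 0x00f0
  opcode bits[15:11]=0x0: and/RR
  rd@[10:7]=0x1 ⇒ R1
  rs@[6:3]=0xe ⇒ R14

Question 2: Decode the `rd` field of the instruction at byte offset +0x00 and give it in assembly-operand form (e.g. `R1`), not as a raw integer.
R3

@+00  little-endian(b0 01) = 0x01b0
  opcode bits[15:11]=0x0: and/RR
  rd@[10:7]=0x3 ⇒ R3
  rs@[6:3]=0x6 ⇒ R6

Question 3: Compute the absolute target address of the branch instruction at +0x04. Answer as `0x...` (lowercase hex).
0x8f7e

off 0x04: read fc 67 as little → 0x67fc
  top 5b → 0xc → jz [J]
  imm@[10:0]=0x7fc (s11→-4) ⇒ #-4
  target = base 0x8f7c + off 0x04 + 2 + imm -4 = 0x8f7e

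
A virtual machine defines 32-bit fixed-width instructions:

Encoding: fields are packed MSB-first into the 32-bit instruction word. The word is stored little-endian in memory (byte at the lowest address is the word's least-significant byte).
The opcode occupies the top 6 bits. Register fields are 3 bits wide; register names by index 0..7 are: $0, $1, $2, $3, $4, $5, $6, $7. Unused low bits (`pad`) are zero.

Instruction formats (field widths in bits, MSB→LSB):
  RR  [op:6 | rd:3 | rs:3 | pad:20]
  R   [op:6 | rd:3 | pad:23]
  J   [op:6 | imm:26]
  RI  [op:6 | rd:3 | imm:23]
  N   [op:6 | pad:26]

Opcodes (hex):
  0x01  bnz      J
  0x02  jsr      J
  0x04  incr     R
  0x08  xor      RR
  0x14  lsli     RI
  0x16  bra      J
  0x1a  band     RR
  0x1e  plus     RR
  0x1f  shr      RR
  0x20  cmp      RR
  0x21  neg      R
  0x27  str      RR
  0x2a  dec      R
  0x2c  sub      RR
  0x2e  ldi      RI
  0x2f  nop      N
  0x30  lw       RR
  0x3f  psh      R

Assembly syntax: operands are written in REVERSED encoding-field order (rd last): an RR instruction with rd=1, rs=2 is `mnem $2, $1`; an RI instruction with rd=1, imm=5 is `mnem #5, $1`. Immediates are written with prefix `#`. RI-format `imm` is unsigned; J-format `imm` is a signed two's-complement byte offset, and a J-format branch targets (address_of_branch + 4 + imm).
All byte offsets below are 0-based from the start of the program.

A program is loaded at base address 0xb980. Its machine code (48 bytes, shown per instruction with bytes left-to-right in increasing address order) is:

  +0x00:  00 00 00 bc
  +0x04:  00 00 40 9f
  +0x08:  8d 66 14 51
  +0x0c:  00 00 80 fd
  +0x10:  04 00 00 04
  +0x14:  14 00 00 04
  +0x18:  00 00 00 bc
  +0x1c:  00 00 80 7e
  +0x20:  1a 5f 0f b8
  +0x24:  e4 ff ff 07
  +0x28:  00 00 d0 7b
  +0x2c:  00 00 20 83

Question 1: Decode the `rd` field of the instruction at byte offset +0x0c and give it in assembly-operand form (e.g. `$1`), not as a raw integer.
$3

+0x0c: 00 00 80 fd ⇒ word 0xfd800000 (little)
  top 6b → 0x3f → psh [R]
  rd@[25:23]=0x3 ⇒ $3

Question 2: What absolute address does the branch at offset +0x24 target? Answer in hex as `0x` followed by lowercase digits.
0xb98c

@+24  little-endian(e4 ff ff 07) = 0x07ffffe4
  top 6b → 0x1 → bnz [J]
  imm: (w>>0)&0x3ffffff=0x3ffffe4 (s26→-28) → #-28
  target = base 0xb980 + off 0x24 + 4 + imm -28 = 0xb98c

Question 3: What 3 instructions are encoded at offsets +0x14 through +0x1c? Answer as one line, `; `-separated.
bnz #20; nop; shr $0, $5

@+14  little-endian(14 00 00 04) = 0x04000014
  opcode bits[31:26]=0x1: bnz/J
  imm@[25:0]=0x14 ⇒ #20
@+18  little-endian(00 00 00 bc) = 0xbc000000
  opcode bits[31:26]=0x2f: nop/N
@+1c  little-endian(00 00 80 7e) = 0x7e800000
  opcode bits[31:26]=0x1f: shr/RR
  rd@[25:23]=0x5 ⇒ $5
  rs@[22:20]=0x0 ⇒ $0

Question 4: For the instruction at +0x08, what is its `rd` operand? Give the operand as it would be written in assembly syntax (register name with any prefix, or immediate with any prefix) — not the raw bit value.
$2

off 0x08: read 8d 66 14 51 as little → 0x5114668d
  top 6b → 0x14 → lsli [RI]
  rd@[25:23]=0x2 ⇒ $2
  imm@[22:0]=0x14668d ⇒ #1336973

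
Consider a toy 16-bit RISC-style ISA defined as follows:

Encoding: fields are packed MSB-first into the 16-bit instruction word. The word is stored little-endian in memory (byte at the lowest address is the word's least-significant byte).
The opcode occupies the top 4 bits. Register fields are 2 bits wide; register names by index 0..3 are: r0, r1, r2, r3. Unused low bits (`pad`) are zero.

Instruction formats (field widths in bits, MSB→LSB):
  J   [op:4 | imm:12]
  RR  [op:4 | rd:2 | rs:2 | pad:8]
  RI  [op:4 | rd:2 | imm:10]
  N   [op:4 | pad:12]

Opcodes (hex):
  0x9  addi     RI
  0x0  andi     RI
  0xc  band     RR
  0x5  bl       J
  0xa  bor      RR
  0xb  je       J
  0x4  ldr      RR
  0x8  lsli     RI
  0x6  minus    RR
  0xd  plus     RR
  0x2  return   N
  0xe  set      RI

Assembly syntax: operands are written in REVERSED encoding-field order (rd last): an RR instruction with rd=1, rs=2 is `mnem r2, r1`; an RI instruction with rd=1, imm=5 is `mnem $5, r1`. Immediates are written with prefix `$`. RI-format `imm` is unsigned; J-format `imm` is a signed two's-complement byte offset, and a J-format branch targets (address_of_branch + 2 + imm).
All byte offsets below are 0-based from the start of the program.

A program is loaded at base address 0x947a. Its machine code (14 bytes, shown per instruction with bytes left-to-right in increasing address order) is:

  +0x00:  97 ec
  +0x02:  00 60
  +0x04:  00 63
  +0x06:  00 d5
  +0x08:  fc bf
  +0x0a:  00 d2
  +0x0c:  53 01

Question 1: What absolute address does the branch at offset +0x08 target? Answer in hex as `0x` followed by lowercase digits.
[08] fc bf → 0xbffc
  opcode bits[15:12]=0xb: je/J
  [11:0] imm=4092 (s12→-4) = $-4
  target = base 0x947a + off 0x08 + 2 + imm -4 = 0x9480

0x9480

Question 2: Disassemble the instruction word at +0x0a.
plus r2, r0

@+0a  little-endian(00 d2) = 0xd200
  top 4b → 0xd → plus [RR]
  rd: (w>>10)&0x3=0x0 → r0
  rs: (w>>8)&0x3=0x2 → r2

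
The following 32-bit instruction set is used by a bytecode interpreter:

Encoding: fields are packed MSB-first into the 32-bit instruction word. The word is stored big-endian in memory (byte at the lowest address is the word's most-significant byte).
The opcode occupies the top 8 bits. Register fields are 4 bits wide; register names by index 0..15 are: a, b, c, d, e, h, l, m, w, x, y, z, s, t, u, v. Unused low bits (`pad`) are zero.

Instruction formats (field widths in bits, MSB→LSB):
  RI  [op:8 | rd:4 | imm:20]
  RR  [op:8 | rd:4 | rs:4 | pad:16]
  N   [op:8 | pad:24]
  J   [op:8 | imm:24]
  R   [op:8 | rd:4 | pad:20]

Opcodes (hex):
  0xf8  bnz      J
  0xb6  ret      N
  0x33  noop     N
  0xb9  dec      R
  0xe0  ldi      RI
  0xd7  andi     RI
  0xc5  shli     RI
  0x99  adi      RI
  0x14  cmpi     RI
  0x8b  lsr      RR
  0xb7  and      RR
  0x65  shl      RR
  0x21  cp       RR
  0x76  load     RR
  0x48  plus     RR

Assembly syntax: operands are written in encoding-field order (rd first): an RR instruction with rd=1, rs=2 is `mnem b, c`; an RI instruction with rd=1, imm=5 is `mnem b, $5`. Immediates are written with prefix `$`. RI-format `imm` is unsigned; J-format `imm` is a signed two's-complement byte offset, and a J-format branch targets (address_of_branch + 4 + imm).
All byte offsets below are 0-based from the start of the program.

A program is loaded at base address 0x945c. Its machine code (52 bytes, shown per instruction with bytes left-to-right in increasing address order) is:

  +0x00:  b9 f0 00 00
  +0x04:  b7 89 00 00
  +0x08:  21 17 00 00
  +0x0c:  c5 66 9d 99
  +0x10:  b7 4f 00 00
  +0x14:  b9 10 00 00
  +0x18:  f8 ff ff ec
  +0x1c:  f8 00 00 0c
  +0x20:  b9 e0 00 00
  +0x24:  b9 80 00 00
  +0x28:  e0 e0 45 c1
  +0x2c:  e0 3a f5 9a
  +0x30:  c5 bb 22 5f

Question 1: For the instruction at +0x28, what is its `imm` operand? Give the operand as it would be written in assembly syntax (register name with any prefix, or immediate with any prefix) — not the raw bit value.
+0x28: e0 e0 45 c1 ⇒ word 0xe0e045c1 (big)
  op=0xe0e045c1>>24=0xe0 ⇒ ldi (RI)
  rd: (w>>20)&0xf=0xe → u
  imm: (w>>0)&0xfffff=0x45c1 → $17857

$17857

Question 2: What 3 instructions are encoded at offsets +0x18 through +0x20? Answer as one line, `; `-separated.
bnz $-20; bnz $12; dec u

@+18  big-endian(f8 ff ff ec) = 0xf8ffffec
  op=0xf8ffffec>>24=0xf8 ⇒ bnz (J)
  imm@[23:0]=0xffffec (s24→-20) ⇒ $-20
@+1c  big-endian(f8 00 00 0c) = 0xf800000c
  op=0xf800000c>>24=0xf8 ⇒ bnz (J)
  imm@[23:0]=0xc ⇒ $12
@+20  big-endian(b9 e0 00 00) = 0xb9e00000
  op=0xb9e00000>>24=0xb9 ⇒ dec (R)
  rd@[23:20]=0xe ⇒ u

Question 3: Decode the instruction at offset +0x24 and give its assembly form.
dec w

off 0x24: read b9 80 00 00 as big → 0xb9800000
  top 8b → 0xb9 → dec [R]
  rd@[23:20]=0x8 ⇒ w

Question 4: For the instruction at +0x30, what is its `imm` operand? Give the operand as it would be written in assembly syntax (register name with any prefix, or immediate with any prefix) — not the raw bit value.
@+30  big-endian(c5 bb 22 5f) = 0xc5bb225f
  opcode bits[31:24]=0xc5: shli/RI
  [23:20] rd=11 = z
  [19:0] imm=729695 = $729695

$729695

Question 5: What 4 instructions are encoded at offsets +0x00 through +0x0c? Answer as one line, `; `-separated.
@+00  big-endian(b9 f0 00 00) = 0xb9f00000
  op=0xb9f00000>>24=0xb9 ⇒ dec (R)
  rd@[23:20]=0xf ⇒ v
@+04  big-endian(b7 89 00 00) = 0xb7890000
  op=0xb7890000>>24=0xb7 ⇒ and (RR)
  rd@[23:20]=0x8 ⇒ w
  rs@[19:16]=0x9 ⇒ x
@+08  big-endian(21 17 00 00) = 0x21170000
  op=0x21170000>>24=0x21 ⇒ cp (RR)
  rd@[23:20]=0x1 ⇒ b
  rs@[19:16]=0x7 ⇒ m
@+0c  big-endian(c5 66 9d 99) = 0xc5669d99
  op=0xc5669d99>>24=0xc5 ⇒ shli (RI)
  rd@[23:20]=0x6 ⇒ l
  imm@[19:0]=0x69d99 ⇒ $433561

dec v; and w, x; cp b, m; shli l, $433561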